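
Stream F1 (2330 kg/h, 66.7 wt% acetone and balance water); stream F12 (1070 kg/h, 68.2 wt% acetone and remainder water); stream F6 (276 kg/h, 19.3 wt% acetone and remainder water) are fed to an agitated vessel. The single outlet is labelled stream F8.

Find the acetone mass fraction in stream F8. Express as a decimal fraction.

Total flow out = 2330 + 1070 + 276 = 3676 kg/h.
acetone in = 2330×0.667 + 1070×0.682 + 276×0.193 = 2337.1 kg/h.
acetone mass fraction in F8 = 2337.1/3676 = 0.636.

0.636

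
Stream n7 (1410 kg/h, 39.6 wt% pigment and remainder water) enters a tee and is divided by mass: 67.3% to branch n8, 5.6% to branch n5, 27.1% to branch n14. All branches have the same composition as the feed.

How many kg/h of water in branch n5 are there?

47.69 kg/h

Branch n5 total = 0.056×1410 = 78.96 kg/h.
water in n5 = 0.604×78.96 = 47.692 kg/h.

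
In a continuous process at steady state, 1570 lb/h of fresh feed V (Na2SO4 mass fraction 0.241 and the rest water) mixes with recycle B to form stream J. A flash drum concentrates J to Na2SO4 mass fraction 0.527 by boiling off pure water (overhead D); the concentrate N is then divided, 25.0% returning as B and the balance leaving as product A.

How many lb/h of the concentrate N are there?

Overall Na2SO4 balance (none leaves overhead): Na2SO4 in fresh feed = Na2SO4 in product, i.e. 1570×0.241 = (1−0.250)·N·0.527.
N = 378.37/(0.527×0.750) = 957.29 lb/h.

957.3 lb/h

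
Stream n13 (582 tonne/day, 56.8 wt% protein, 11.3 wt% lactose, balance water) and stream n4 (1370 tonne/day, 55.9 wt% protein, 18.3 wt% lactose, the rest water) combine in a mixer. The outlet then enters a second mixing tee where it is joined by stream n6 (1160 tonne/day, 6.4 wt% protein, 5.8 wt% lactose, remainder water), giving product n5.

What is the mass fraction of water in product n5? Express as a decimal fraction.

Overall, product flow = 3112 tonne/day.
water in = 582×0.319 + 1370×0.258 + 1160×0.878 = 1557.6 tonne/day.
water fraction in n5 = 0.5005.

0.5005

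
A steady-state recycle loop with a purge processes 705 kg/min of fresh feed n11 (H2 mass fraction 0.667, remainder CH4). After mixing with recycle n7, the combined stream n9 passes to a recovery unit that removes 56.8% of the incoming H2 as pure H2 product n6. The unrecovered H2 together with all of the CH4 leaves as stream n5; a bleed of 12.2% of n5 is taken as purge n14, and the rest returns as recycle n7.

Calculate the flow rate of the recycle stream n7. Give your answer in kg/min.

CH4 enters only via n11 and leaves only via the purge: 705×0.333 = 0.122×(CH4 in n5), and the recovery unit passes all CH4, so CH4 in n9 = CH4 in n5 = 1924.3 kg/min.
H2 in n9: m_A = 705×0.667 + (1−0.122)·(1−0.568)·m_A, so m_A = 470.24/0.6207 = 757.58 kg/min.
n5 = (1−0.568)×757.58 + 1924.3 = 2251.6 kg/min.
Recycle n7 = (1−0.122)×2251.6 = 1976.9 kg/min.

1977 kg/min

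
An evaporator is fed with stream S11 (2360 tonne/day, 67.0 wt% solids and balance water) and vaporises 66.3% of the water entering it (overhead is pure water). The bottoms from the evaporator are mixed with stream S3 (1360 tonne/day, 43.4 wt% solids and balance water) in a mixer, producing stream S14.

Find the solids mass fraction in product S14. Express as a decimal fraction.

Vapour removed = 0.663×0.330×2360 = 516.34 tonne/day; concentrate = 1843.7 tonne/day.
solids reaching the mixer = 1581.2 (from concentrate) + 1360×0.434 = 2171.4 tonne/day.
Product flow = 1843.7 + 1360 = 3203.7 tonne/day; solids fraction = 0.678.

0.678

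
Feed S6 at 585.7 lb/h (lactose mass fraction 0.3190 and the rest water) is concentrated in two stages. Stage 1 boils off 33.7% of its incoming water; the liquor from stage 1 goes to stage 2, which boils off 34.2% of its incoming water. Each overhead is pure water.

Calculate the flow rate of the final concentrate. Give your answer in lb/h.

water in feed = 585.7×0.681 = 398.86 lb/h.
After stage 1: water left = (1−0.337)×398.86 = 264.45; stream total = 451.28 lb/h.
After stage 2: water left = (1−0.342)×264.45 = 174.01; final concentrate = 360.84 lb/h.

360.8 lb/h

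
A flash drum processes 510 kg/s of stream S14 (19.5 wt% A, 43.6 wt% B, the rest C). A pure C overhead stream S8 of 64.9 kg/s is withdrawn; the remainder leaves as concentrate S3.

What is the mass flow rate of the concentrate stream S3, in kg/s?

Concentrate = 510 − 64.9 = 445.1 kg/s.

445.1 kg/s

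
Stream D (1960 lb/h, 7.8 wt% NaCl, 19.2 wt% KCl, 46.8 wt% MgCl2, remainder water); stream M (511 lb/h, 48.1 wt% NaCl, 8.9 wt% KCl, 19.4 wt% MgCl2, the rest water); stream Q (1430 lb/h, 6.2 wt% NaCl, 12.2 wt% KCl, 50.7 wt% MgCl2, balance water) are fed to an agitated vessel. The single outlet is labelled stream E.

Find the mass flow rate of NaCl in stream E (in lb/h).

487.3 lb/h

NaCl out = NaCl in = 1960×0.078 + 511×0.481 + 1430×0.062 = 487.33 lb/h.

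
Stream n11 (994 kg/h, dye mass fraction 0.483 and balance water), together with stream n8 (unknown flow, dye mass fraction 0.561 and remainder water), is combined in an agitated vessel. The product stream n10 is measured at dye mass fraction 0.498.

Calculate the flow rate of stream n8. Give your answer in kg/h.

236.7 kg/h

Let n8 be the unknown flow. Total out = 994 + n8.
dye balance: 480.1 + 0.561·n8 = 0.498·(994 + n8)
(0.561 − 0.498)·n8 = 0.498×994 − 480.1 = 14.91
n8 = 14.91 / 0.063 = 236.67 kg/h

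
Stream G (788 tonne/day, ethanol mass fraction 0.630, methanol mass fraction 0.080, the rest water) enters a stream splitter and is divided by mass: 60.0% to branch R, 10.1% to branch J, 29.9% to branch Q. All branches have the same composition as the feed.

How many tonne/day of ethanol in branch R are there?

Branch R total = 0.600×788 = 472.8 tonne/day.
ethanol in R = 0.630×472.8 = 297.86 tonne/day.

297.9 tonne/day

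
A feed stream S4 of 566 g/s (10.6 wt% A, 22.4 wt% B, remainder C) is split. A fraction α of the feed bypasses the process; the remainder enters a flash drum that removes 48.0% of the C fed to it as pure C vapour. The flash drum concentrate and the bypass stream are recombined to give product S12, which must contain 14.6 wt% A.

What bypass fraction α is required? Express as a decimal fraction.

All 566×0.106 = 59.996 g/s of A reaches S12, so S12 = 59.996/0.146 = 410.93 g/s and vapour = 155.07 g/s.
The evaporator receives (1−α)·566 of feed at 0.670 C and removes 0.480 of that C:
0.480×0.670×(1−α)×566 = 155.07
(1−α) = 155.07/182.03 = 0.8519;  α = 0.1481.

0.148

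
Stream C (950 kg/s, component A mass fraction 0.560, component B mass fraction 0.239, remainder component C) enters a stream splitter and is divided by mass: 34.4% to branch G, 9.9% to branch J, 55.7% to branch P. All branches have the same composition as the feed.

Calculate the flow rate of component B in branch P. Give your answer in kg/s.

Branch P total = 0.557×950 = 529.15 kg/s.
component B in P = 0.239×529.15 = 126.47 kg/s.

126.5 kg/s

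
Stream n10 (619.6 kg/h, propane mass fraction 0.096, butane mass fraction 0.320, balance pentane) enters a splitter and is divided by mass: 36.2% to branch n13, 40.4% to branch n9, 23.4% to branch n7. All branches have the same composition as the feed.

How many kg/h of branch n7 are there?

Branch n7 flow = 0.234×619.6 = 144.99 kg/h.

145 kg/h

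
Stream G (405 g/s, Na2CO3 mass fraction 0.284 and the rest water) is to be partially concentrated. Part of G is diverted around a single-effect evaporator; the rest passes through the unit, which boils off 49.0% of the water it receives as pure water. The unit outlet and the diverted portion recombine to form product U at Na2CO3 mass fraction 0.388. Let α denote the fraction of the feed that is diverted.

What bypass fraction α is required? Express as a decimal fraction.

0.236

All 405×0.284 = 115.02 g/s of Na2CO3 reaches U, so U = 115.02/0.388 = 296.44 g/s and vapour = 108.56 g/s.
The evaporator receives (1−α)·405 of feed at 0.716 water and removes 0.490 of that water:
0.490×0.716×(1−α)×405 = 108.56
(1−α) = 108.56/142.09 = 0.7640;  α = 0.2360.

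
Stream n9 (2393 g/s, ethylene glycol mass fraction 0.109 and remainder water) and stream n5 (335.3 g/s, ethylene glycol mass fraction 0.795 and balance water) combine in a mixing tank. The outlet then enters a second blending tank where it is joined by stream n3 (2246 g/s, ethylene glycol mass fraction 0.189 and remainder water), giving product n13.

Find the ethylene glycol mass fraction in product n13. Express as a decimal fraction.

Overall, product flow = 4974.3 g/s.
ethylene glycol in = 2393×0.109 + 335.3×0.795 + 2246×0.189 = 951.89 g/s.
ethylene glycol fraction in n13 = 0.191.

0.191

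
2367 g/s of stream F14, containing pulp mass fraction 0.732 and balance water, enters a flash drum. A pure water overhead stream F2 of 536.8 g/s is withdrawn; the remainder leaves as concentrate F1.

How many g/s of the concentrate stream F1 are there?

1830 g/s

Concentrate = 2367 − 536.8 = 1830.2 g/s.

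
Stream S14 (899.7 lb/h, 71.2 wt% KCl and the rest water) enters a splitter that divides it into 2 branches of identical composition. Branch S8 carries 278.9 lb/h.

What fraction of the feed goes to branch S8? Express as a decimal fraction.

Fraction to S8 = 278.9/899.7 = 0.3100.

0.310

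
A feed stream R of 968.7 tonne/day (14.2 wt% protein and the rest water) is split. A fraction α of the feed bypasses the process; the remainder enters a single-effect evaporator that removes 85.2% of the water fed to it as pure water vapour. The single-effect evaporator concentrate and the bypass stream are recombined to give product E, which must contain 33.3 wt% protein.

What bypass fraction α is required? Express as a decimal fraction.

All 968.7×0.142 = 137.56 tonne/day of protein reaches E, so E = 137.56/0.333 = 413.08 tonne/day and vapour = 555.62 tonne/day.
The evaporator receives (1−α)·968.7 of feed at 0.858 water and removes 0.852 of that water:
0.852×0.858×(1−α)×968.7 = 555.62
(1−α) = 555.62/708.14 = 0.7846;  α = 0.2154.

0.215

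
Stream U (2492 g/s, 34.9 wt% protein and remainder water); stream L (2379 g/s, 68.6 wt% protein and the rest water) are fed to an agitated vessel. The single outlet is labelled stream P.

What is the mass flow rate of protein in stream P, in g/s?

protein out = protein in = 2492×0.349 + 2379×0.686 = 2501.7 g/s.

2502 g/s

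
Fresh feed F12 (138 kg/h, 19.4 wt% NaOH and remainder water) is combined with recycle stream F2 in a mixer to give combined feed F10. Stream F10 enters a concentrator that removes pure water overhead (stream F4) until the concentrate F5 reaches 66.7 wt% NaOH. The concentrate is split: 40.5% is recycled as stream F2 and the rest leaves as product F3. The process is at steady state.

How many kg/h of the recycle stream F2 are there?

Overall NaOH balance (none leaves overhead): NaOH in fresh feed = NaOH in product, i.e. 138×0.194 = (1−0.405)·F5·0.667.
F5 = 26.772/(0.667×0.595) = 67.459 kg/h.
Recycle F2 = 0.405×67.459 = 27.321 kg/h.

27.32 kg/h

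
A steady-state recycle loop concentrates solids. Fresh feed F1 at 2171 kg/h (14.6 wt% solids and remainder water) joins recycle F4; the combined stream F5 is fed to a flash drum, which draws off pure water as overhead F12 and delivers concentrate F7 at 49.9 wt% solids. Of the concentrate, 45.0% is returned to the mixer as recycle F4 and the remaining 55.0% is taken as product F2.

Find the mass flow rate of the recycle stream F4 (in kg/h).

Overall solids balance (none leaves overhead): solids in fresh feed = solids in product, i.e. 2171×0.146 = (1−0.450)·F7·0.499.
F7 = 316.97/(0.499×0.550) = 1154.9 kg/h.
Recycle F4 = 0.450×1154.9 = 519.71 kg/h.

519.7 kg/h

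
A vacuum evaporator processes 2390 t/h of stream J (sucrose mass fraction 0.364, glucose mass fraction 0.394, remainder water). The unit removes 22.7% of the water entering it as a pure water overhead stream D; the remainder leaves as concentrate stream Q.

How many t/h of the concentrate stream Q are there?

2259 t/h

water entering = 2390×0.242 = 578.38 t/h; overhead removed = 0.227×578.38 = 131.29 t/h.
Concentrate = 2390 − 131.29 = 2258.7 t/h.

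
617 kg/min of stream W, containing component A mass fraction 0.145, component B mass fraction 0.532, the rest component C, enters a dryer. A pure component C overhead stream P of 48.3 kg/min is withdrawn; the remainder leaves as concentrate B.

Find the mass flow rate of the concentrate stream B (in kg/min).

568.7 kg/min

Concentrate = 617 − 48.3 = 568.7 kg/min.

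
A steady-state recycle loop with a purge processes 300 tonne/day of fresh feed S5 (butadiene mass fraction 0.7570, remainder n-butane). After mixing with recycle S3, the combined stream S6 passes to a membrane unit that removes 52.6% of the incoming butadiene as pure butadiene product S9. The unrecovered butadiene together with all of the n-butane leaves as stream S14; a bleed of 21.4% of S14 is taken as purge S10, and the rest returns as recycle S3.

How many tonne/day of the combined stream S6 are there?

702.6 tonne/day

n-butane enters only via S5 and leaves only via the purge: 300×0.243 = 0.214×(n-butane in S14), and the membrane unit passes all n-butane, so n-butane in S6 = n-butane in S14 = 340.65 tonne/day.
butadiene in S6: m_A = 300×0.757 + (1−0.214)·(1−0.526)·m_A, so m_A = 227.1/0.6274 = 361.95 tonne/day.
S6 = 361.95 + 340.65 = 702.6 tonne/day.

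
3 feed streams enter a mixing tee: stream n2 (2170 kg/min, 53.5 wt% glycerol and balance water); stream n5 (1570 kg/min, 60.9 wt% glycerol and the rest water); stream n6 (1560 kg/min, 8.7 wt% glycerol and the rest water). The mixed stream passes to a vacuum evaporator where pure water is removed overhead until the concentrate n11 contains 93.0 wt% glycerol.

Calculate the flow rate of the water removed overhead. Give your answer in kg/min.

glycerol entering = 2170×0.535 + 1570×0.609 + 1560×0.087 = 2252.8 kg/min.
All glycerol reports to n11, so n11 = 2252.8/0.930 = 2422.4 kg/min.
Total feed = 5300 kg/min; overhead = 5300 − 2422.4 = 2877.6 kg/min.

2878 kg/min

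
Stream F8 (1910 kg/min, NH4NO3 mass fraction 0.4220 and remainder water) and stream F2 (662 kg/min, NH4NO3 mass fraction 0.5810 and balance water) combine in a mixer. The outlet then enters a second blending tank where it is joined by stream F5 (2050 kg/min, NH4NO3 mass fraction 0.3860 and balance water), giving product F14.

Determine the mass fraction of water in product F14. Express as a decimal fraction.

Overall, product flow = 4622 kg/min.
water in = 1910×0.578 + 662×0.419 + 2050×0.614 = 2640.1 kg/min.
water fraction in F14 = 0.5712.

0.5712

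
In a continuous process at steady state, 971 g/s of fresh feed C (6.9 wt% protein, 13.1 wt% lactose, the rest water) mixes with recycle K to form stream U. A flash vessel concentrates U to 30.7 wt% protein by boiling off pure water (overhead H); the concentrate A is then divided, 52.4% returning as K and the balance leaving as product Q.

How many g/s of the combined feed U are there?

1211 g/s

Overall protein balance (none leaves overhead): protein in fresh feed = protein in product, i.e. 971×0.069 = (1−0.524)·A·0.307.
A = 66.999/(0.307×0.476) = 458.48 g/s.
Recycle K = 0.524×458.48 = 240.24 g/s.
Combined feed U = 971 + 240.24 = 1211.2 g/s.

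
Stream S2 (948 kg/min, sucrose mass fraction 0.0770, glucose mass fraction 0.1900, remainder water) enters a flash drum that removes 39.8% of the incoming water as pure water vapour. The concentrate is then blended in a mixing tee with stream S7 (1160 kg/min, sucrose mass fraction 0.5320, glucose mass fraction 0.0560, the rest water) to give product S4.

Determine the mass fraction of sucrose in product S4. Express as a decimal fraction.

Vapour removed = 0.398×0.733×948 = 276.56 kg/min; concentrate = 671.44 kg/min.
sucrose reaching the mixer = 72.996 (from concentrate) + 1160×0.532 = 690.12 kg/min.
Product flow = 671.44 + 1160 = 1831.4 kg/min; sucrose fraction = 0.3768.

0.3768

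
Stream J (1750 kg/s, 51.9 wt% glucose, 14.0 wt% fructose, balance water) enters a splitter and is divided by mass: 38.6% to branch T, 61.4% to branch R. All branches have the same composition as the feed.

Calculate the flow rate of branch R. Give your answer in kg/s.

Branch R flow = 0.614×1750 = 1074.5 kg/s.

1074 kg/s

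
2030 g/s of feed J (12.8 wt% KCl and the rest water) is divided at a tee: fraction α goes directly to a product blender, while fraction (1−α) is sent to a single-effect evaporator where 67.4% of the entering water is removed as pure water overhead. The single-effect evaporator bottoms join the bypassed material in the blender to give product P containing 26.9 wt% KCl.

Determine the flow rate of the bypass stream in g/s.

All 2030×0.128 = 259.84 g/s of KCl reaches P, so P = 259.84/0.269 = 965.95 g/s and vapour = 1064.1 g/s.
The evaporator receives (1−α)·2030 of feed at 0.872 water and removes 0.674 of that water:
0.674×0.872×(1−α)×2030 = 1064.1
(1−α) = 1064.1/1193.1 = 0.8918;  α = 0.1082.
Bypass flow = 0.1082×2030 = 219.55 g/s.

219.6 g/s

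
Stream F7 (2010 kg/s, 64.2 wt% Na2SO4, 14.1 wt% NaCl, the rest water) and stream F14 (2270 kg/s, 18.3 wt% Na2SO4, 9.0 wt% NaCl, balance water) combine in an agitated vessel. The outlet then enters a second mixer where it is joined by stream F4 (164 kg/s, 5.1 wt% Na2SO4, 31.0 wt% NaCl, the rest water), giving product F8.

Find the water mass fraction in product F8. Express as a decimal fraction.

0.4931

Overall, product flow = 4444 kg/s.
water in = 2010×0.217 + 2270×0.727 + 164×0.639 = 2191.3 kg/s.
water fraction in F8 = 0.4931.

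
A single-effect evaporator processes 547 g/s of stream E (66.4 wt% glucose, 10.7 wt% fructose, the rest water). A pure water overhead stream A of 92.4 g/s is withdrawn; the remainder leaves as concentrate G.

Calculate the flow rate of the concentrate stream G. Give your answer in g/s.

454.6 g/s

Concentrate = 547 − 92.4 = 454.6 g/s.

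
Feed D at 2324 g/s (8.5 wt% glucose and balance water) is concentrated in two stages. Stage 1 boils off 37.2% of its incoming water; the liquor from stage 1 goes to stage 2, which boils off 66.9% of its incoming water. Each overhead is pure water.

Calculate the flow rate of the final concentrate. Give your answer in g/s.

639.6 g/s

water in feed = 2324×0.915 = 2126.5 g/s.
After stage 1: water left = (1−0.372)×2126.5 = 1335.4; stream total = 1533 g/s.
After stage 2: water left = (1−0.669)×1335.4 = 442.02; final concentrate = 639.56 g/s.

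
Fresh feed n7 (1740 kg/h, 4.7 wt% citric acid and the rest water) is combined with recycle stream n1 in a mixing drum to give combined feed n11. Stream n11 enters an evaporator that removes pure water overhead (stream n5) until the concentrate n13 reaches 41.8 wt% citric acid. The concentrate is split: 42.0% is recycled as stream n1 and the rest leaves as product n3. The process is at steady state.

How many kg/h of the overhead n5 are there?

1544 kg/h

Overall citric acid balance (none leaves overhead): citric acid in fresh feed = citric acid in product, i.e. 1740×0.047 = (1−0.420)·n13·0.418.
n13 = 81.78/(0.418×0.580) = 337.32 kg/h.
Recycle n1 = 0.420×337.32 = 141.67 kg/h.
Combined feed n11 = 1740 + 141.67 = 1881.7 kg/h.
Overhead n5 = n11 − n13 = 1881.7 − 337.32 = 1544.4 kg/h.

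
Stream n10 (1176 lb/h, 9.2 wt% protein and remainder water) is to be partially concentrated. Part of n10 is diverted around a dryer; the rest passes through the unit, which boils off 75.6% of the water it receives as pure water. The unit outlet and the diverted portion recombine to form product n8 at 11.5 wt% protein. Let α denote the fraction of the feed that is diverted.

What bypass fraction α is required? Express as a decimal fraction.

All 1176×0.092 = 108.19 lb/h of protein reaches n8, so n8 = 108.19/0.115 = 940.8 lb/h and vapour = 235.2 lb/h.
The evaporator receives (1−α)·1176 of feed at 0.908 water and removes 0.756 of that water:
0.756×0.908×(1−α)×1176 = 235.2
(1−α) = 235.2/807.26 = 0.2914;  α = 0.7086.

0.709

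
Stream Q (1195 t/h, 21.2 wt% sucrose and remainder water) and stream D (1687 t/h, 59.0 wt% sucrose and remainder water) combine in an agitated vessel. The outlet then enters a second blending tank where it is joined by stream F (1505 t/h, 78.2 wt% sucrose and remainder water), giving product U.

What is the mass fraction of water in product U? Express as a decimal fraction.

Overall, product flow = 4387 t/h.
water in = 1195×0.788 + 1687×0.410 + 1505×0.218 = 1961.4 t/h.
water fraction in U = 0.447.

0.447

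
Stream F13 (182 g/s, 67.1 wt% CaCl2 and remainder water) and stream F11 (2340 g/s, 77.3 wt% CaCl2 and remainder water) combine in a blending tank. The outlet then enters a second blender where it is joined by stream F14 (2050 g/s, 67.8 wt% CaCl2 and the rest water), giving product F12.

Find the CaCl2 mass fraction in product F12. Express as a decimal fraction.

0.7263

Overall, product flow = 4572 g/s.
CaCl2 in = 182×0.671 + 2340×0.773 + 2050×0.678 = 3320.8 g/s.
CaCl2 fraction in F12 = 0.7263.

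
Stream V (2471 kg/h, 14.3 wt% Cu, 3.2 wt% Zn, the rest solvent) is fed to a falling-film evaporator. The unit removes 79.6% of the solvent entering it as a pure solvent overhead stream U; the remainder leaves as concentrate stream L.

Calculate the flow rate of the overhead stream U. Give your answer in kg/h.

solvent entering = 2471×0.825 = 2038.6 kg/h; overhead removed = 0.796×2038.6 = 1622.7 kg/h.

1623 kg/h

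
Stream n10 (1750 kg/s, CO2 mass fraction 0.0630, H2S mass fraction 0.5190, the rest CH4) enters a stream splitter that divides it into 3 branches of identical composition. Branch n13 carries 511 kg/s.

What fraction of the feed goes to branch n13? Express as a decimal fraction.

0.292

Fraction to n13 = 511/1750 = 0.2920.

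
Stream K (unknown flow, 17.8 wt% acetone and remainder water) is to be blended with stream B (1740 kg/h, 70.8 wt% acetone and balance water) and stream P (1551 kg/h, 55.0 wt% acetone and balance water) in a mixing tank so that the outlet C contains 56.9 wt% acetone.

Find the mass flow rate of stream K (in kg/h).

Let K be the unknown flow. Total out = 3291 + K.
acetone balance: 2085 + 0.178·K = 0.569·(3291 + K)
(0.178 − 0.569)·K = 0.569×3291 − 2085 = -212.39
K = -212.39 / -0.391 = 543.2 kg/h

543.2 kg/h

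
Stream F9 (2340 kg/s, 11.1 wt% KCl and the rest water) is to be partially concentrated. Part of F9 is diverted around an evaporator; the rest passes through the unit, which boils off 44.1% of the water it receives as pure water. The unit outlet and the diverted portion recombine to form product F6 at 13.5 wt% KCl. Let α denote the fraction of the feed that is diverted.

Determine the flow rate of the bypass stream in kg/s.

All 2340×0.111 = 259.74 kg/s of KCl reaches F6, so F6 = 259.74/0.135 = 1924 kg/s and vapour = 416 kg/s.
The evaporator receives (1−α)·2340 of feed at 0.889 water and removes 0.441 of that water:
0.441×0.889×(1−α)×2340 = 416
(1−α) = 416/917.39 = 0.4535;  α = 0.5465.
Bypass flow = 0.5465×2340 = 1278.9 kg/s.

1279 kg/s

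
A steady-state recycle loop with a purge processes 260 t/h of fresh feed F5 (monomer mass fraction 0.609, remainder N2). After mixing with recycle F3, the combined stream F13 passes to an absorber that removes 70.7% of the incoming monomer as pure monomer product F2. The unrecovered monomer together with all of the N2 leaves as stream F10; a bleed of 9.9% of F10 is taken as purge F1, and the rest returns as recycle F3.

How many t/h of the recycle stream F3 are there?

N2 enters only via F5 and leaves only via the purge: 260×0.391 = 0.099×(N2 in F10), and the absorber passes all N2, so N2 in F13 = N2 in F10 = 1026.9 t/h.
monomer in F13: m_A = 260×0.609 + (1−0.099)·(1−0.707)·m_A, so m_A = 158.34/0.7360 = 215.13 t/h.
F10 = (1−0.707)×215.13 + 1026.9 = 1089.9 t/h.
Recycle F3 = (1−0.099)×1089.9 = 982 t/h.

982 t/h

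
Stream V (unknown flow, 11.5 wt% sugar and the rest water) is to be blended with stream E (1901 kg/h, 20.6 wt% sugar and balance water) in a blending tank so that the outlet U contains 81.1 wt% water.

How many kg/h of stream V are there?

Let V be the unknown flow. Total out = 1901 + V.
water balance: 1509.4 + 0.885·V = 0.811·(1901 + V)
(0.885 − 0.811)·V = 0.811×1901 − 1509.4 = 32.317
V = 32.317 / 0.074 = 436.72 kg/h

436.7 kg/h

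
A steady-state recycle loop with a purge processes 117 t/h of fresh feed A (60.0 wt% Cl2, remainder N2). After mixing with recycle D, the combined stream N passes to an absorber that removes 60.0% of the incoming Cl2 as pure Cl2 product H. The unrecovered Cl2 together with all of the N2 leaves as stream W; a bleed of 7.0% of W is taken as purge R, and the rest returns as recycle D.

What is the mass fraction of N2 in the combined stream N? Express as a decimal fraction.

N2 enters only via A and leaves only via the purge: 117×0.400 = 0.070×(N2 in W), and the absorber passes all N2, so N2 in N = N2 in W = 668.57 t/h.
Cl2 in N: m_A = 117×0.600 + (1−0.070)·(1−0.600)·m_A, so m_A = 70.2/0.6280 = 111.78 t/h.
N = 111.78 + 668.57 = 780.35 t/h.
N2 fraction in N = 668.57/780.35 = 0.857.

0.857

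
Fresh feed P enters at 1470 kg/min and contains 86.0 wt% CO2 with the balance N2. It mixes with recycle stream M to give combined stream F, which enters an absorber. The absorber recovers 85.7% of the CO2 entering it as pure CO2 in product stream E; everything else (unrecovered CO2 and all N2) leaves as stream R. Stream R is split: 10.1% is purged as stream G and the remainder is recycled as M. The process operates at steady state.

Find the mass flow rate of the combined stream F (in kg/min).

3488 kg/min

N2 enters only via P and leaves only via the purge: 1470×0.140 = 0.101×(N2 in R), and the absorber passes all N2, so N2 in F = N2 in R = 2037.6 kg/min.
CO2 in F: m_A = 1470×0.860 + (1−0.101)·(1−0.857)·m_A, so m_A = 1264.2/0.8714 = 1450.7 kg/min.
F = 1450.7 + 2037.6 = 3488.3 kg/min.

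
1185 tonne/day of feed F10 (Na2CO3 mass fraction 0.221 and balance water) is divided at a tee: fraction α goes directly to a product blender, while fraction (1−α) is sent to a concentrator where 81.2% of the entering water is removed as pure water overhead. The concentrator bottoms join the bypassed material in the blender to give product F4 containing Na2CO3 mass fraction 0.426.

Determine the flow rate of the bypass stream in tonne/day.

All 1185×0.221 = 261.88 tonne/day of Na2CO3 reaches F4, so F4 = 261.88/0.426 = 614.75 tonne/day and vapour = 570.25 tonne/day.
The evaporator receives (1−α)·1185 of feed at 0.779 water and removes 0.812 of that water:
0.812×0.779×(1−α)×1185 = 570.25
(1−α) = 570.25/749.57 = 0.7608;  α = 0.2392.
Bypass flow = 0.2392×1185 = 283.49 tonne/day.

283.5 tonne/day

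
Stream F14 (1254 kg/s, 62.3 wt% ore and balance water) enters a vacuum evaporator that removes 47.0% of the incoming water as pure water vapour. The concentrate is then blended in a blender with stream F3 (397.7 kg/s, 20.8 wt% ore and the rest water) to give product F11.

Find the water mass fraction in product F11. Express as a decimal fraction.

Vapour removed = 0.470×0.377×1254 = 222.2 kg/s; concentrate = 1031.8 kg/s.
water reaching the mixer = 250.56 (from concentrate) + 397.7×0.792 = 565.54 kg/s.
Product flow = 1031.8 + 397.7 = 1429.5 kg/s; water fraction = 0.396.

0.396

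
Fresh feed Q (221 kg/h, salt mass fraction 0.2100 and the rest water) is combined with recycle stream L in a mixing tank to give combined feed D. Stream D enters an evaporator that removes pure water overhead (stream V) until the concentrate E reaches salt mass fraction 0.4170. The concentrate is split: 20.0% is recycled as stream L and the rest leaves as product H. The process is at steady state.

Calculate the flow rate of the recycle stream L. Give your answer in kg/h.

27.82 kg/h

Overall salt balance (none leaves overhead): salt in fresh feed = salt in product, i.e. 221×0.210 = (1−0.200)·E·0.417.
E = 46.41/(0.417×0.800) = 139.12 kg/h.
Recycle L = 0.200×139.12 = 27.824 kg/h.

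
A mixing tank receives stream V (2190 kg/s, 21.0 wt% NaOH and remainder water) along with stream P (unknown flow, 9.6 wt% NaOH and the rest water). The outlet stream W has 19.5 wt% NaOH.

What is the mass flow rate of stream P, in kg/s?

331.8 kg/s

Let P be the unknown flow. Total out = 2190 + P.
NaOH balance: 459.9 + 0.096·P = 0.195·(2190 + P)
(0.096 − 0.195)·P = 0.195×2190 − 459.9 = -32.85
P = -32.85 / -0.099 = 331.82 kg/s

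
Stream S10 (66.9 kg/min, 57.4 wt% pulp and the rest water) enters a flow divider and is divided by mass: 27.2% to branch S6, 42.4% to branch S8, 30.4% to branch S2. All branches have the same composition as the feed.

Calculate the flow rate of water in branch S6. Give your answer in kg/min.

Branch S6 total = 0.272×66.9 = 18.197 kg/min.
water in S6 = 0.426×18.197 = 7.7518 kg/min.

7.752 kg/min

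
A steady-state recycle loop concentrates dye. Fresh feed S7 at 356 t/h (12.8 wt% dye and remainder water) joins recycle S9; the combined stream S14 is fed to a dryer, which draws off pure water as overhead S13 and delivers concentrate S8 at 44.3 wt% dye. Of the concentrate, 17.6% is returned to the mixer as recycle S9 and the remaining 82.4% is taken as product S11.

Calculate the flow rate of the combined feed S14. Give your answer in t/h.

Overall dye balance (none leaves overhead): dye in fresh feed = dye in product, i.e. 356×0.128 = (1−0.176)·S8·0.443.
S8 = 45.568/(0.443×0.824) = 124.83 t/h.
Recycle S9 = 0.176×124.83 = 21.971 t/h.
Combined feed S14 = 356 + 21.971 = 377.97 t/h.

378 t/h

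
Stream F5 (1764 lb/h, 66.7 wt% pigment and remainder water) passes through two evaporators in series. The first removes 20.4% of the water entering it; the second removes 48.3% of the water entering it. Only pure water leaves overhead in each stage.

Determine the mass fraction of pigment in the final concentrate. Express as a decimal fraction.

0.830

water in feed = 1764×0.333 = 587.41 lb/h.
After stage 1: water left = (1−0.204)×587.41 = 467.58; stream total = 1644.2 lb/h.
After stage 2: water left = (1−0.483)×467.58 = 241.74; final concentrate = 1418.3 lb/h.
pigment fraction = 1176.6/1418.3 = 0.830.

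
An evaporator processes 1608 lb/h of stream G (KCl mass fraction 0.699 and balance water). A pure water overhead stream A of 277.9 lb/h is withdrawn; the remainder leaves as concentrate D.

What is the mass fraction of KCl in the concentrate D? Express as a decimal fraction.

KCl is not removed: 1608×0.699 = 1124 lb/h of KCl enters D.
Concentrate = 1608 − 277.9 = 1330.1 lb/h.
Mass fraction = 1124/1330.1 = 0.845.

0.845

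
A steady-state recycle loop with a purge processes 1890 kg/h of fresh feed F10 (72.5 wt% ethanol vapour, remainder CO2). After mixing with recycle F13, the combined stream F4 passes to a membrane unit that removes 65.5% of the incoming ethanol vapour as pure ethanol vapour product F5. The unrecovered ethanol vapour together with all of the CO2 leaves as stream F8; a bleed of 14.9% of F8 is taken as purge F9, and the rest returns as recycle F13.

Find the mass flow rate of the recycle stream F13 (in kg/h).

3538 kg/h

CO2 enters only via F10 and leaves only via the purge: 1890×0.275 = 0.149×(CO2 in F8), and the membrane unit passes all CO2, so CO2 in F4 = CO2 in F8 = 3488.3 kg/h.
ethanol vapour in F4: m_A = 1890×0.725 + (1−0.149)·(1−0.655)·m_A, so m_A = 1370.2/0.7064 = 1939.8 kg/h.
F8 = (1−0.655)×1939.8 + 3488.3 = 4157.5 kg/h.
Recycle F13 = (1−0.149)×4157.5 = 3538 kg/h.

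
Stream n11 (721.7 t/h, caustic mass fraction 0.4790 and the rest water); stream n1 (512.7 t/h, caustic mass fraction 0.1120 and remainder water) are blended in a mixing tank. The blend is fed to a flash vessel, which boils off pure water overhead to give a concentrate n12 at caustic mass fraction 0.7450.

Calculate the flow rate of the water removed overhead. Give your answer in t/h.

693.3 t/h

caustic entering = 721.7×0.479 + 512.7×0.112 = 403.12 t/h.
All caustic reports to n12, so n12 = 403.12/0.745 = 541.1 t/h.
Total feed = 1234.4 t/h; overhead = 1234.4 − 541.1 = 693.3 t/h.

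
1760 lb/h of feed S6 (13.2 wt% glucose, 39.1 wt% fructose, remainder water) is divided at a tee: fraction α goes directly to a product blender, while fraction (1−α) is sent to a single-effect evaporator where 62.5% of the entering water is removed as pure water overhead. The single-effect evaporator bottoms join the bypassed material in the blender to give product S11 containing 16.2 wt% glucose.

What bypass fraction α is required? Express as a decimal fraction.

All 1760×0.132 = 232.32 lb/h of glucose reaches S11, so S11 = 232.32/0.162 = 1434.1 lb/h and vapour = 325.93 lb/h.
The evaporator receives (1−α)·1760 of feed at 0.477 water and removes 0.625 of that water:
0.625×0.477×(1−α)×1760 = 325.93
(1−α) = 325.93/524.7 = 0.6212;  α = 0.3788.

0.379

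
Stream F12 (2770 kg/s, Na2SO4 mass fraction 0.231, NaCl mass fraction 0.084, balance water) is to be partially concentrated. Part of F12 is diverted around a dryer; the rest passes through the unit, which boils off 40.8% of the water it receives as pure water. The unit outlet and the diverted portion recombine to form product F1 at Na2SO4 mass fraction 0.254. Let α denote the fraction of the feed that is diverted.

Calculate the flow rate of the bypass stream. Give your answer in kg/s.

All 2770×0.231 = 639.87 kg/s of Na2SO4 reaches F1, so F1 = 639.87/0.254 = 2519.2 kg/s and vapour = 250.83 kg/s.
The evaporator receives (1−α)·2770 of feed at 0.685 water and removes 0.408 of that water:
0.408×0.685×(1−α)×2770 = 250.83
(1−α) = 250.83/774.16 = 0.3240;  α = 0.6760.
Bypass flow = 0.6760×2770 = 1872.5 kg/s.

1873 kg/s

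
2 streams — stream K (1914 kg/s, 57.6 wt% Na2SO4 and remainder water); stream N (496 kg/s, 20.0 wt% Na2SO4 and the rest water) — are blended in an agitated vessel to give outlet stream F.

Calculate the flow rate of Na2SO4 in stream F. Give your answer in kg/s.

Na2SO4 out = Na2SO4 in = 1914×0.576 + 496×0.200 = 1201.7 kg/s.

1202 kg/s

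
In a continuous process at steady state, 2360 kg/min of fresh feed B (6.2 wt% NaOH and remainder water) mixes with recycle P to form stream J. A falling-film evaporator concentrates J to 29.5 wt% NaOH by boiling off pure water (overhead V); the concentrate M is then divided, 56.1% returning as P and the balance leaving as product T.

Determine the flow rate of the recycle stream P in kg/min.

Overall NaOH balance (none leaves overhead): NaOH in fresh feed = NaOH in product, i.e. 2360×0.062 = (1−0.561)·M·0.295.
M = 146.32/(0.295×0.439) = 1129.8 kg/min.
Recycle P = 0.561×1129.8 = 633.84 kg/min.

633.8 kg/min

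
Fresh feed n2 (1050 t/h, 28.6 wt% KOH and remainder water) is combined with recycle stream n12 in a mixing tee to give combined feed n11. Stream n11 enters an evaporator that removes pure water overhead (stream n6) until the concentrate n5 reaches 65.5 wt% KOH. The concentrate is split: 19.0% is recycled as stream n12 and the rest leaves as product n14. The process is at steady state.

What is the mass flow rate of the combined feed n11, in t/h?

Overall KOH balance (none leaves overhead): KOH in fresh feed = KOH in product, i.e. 1050×0.286 = (1−0.190)·n5·0.655.
n5 = 300.3/(0.655×0.810) = 566.02 t/h.
Recycle n12 = 0.190×566.02 = 107.54 t/h.
Combined feed n11 = 1050 + 107.54 = 1157.5 t/h.

1158 t/h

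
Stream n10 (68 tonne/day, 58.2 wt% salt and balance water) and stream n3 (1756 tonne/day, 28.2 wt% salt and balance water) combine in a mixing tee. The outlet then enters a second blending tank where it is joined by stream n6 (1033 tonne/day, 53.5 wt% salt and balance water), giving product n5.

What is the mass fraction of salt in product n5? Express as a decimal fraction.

Overall, product flow = 2857 tonne/day.
salt in = 68×0.582 + 1756×0.282 + 1033×0.535 = 1087.4 tonne/day.
salt fraction in n5 = 0.3806.

0.3806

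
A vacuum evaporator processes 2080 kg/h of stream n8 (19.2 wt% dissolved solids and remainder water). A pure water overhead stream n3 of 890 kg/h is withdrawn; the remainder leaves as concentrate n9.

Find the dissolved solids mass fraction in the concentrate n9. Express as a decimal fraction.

0.3356

dissolved solids is not removed: 2080×0.192 = 399.36 kg/h of dissolved solids enters n9.
Concentrate = 2080 − 890 = 1190 kg/h.
Mass fraction = 399.36/1190 = 0.3356.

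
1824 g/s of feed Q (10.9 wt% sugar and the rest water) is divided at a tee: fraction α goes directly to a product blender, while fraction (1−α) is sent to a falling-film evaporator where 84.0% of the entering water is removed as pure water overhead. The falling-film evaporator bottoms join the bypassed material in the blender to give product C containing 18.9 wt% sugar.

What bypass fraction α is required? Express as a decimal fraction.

All 1824×0.109 = 198.82 g/s of sugar reaches C, so C = 198.82/0.189 = 1051.9 g/s and vapour = 772.06 g/s.
The evaporator receives (1−α)·1824 of feed at 0.891 water and removes 0.840 of that water:
0.840×0.891×(1−α)×1824 = 772.06
(1−α) = 772.06/1365.2 = 0.5656;  α = 0.4344.

0.434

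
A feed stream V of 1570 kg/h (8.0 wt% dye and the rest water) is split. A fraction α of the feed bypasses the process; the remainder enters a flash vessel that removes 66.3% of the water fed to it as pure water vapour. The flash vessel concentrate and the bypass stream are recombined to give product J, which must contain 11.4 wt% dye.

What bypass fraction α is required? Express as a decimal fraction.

All 1570×0.080 = 125.6 kg/h of dye reaches J, so J = 125.6/0.114 = 1101.8 kg/h and vapour = 468.25 kg/h.
The evaporator receives (1−α)·1570 of feed at 0.920 water and removes 0.663 of that water:
0.663×0.920×(1−α)×1570 = 468.25
(1−α) = 468.25/957.64 = 0.4890;  α = 0.5110.

0.511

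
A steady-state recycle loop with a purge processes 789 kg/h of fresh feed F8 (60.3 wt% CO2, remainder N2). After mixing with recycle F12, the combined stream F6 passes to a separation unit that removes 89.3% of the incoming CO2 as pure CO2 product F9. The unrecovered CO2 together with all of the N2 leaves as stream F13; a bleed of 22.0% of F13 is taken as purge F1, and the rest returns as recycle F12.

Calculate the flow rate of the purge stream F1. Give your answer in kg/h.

325.5 kg/h

N2 enters only via F8 and leaves only via the purge: 789×0.397 = 0.220×(N2 in F13), and the separation unit passes all N2, so N2 in F6 = N2 in F13 = 1423.8 kg/h.
CO2 in F6: m_A = 789×0.603 + (1−0.220)·(1−0.893)·m_A, so m_A = 475.77/0.9165 = 519.09 kg/h.
F13 = (1−0.893)×519.09 + 1423.8 = 1479.3 kg/h.
Purge F1 = 0.220×1479.3 = 325.45 kg/h.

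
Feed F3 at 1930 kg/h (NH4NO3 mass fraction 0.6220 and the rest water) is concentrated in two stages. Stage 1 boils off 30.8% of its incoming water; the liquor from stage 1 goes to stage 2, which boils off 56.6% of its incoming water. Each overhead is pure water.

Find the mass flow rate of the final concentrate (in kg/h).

water in feed = 1930×0.378 = 729.54 kg/h.
After stage 1: water left = (1−0.308)×729.54 = 504.84; stream total = 1705.3 kg/h.
After stage 2: water left = (1−0.566)×504.84 = 219.1; final concentrate = 1419.6 kg/h.

1420 kg/h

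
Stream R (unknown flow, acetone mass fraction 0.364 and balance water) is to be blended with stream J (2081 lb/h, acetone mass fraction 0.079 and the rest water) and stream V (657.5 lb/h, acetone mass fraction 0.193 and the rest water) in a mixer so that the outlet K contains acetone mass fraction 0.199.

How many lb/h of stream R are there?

1537 lb/h

Let R be the unknown flow. Total out = 2738.5 + R.
acetone balance: 291.3 + 0.364·R = 0.199·(2738.5 + R)
(0.364 − 0.199)·R = 0.199×2738.5 − 291.3 = 253.66
R = 253.66 / 0.165 = 1537.4 lb/h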